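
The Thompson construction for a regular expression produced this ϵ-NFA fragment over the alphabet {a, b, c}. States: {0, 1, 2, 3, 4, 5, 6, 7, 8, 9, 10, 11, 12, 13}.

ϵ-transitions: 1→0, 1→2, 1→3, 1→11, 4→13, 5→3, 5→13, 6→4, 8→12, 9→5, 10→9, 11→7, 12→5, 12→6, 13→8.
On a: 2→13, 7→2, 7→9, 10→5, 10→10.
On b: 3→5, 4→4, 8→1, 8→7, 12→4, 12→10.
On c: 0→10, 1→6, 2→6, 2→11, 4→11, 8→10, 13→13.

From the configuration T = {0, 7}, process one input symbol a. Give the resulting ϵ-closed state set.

{2, 3, 4, 5, 6, 8, 9, 12, 13}

7 on a → {2, 9}.
No a-transition from 0.
Union after reading a: {2, 9}.
Now take the ϵ-closure:
From 9 via ϵ: add 5.
From 5 via ϵ: add 3, 13.
From 13 via ϵ: add 8.
From 8 via ϵ: add 12.
From 12 via ϵ: add 6.
From 6 via ϵ: add 4.
No new states can be added; the closed set is {2, 3, 4, 5, 6, 8, 9, 12, 13}.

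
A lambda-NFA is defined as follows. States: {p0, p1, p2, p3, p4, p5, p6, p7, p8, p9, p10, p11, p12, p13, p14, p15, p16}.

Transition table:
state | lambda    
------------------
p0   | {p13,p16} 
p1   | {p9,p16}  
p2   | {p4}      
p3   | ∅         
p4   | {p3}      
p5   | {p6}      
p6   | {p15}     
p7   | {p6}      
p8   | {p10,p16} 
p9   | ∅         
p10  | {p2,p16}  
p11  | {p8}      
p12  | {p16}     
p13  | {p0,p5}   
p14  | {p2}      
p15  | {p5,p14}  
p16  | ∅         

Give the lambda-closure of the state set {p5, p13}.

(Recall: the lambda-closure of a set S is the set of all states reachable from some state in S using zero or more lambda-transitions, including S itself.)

{p0, p2, p3, p4, p5, p6, p13, p14, p15, p16}

Start with {p5, p13}.
From p5 via lambda: add p6.
From p13 via lambda: add p0.
From p0 via lambda: add p16.
From p6 via lambda: add p15.
From p15 via lambda: add p14.
From p14 via lambda: add p2.
From p2 via lambda: add p4.
From p4 via lambda: add p3.
No new states can be added; the closed set is {p0, p2, p3, p4, p5, p6, p13, p14, p15, p16}.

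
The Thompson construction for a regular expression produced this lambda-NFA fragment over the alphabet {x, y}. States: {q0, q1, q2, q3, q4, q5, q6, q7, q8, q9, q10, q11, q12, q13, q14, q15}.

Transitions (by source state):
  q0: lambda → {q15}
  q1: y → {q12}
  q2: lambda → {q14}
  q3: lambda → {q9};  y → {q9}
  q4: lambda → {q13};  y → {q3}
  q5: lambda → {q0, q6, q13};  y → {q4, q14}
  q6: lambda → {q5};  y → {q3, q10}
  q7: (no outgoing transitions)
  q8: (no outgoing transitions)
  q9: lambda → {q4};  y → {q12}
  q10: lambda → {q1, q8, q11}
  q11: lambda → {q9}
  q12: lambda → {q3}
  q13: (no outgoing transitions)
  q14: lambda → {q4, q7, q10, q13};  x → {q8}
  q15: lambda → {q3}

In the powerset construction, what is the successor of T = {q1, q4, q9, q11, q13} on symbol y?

q1 on y → {q12}.
q4 on y → {q3}.
q9 on y → {q12}.
No y-transition from q11, q13.
Union after reading y: {q3, q12}.
Now take the lambda-closure:
From q3 via lambda: add q9.
From q9 via lambda: add q4.
From q4 via lambda: add q13.
No new states can be added; the closed set is {q3, q4, q9, q12, q13}.

{q3, q4, q9, q12, q13}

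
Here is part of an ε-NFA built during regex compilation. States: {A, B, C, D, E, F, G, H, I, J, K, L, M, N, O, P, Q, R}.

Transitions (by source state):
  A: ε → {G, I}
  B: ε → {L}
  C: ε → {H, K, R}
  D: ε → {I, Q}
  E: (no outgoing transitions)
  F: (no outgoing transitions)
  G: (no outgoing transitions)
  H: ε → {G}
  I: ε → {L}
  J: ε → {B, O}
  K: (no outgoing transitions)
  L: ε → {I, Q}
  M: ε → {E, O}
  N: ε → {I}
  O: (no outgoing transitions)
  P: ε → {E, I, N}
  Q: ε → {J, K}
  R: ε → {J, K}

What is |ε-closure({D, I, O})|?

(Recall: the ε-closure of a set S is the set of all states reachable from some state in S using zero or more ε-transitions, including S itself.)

8

Start with {D, I, O}.
From D via ε: add Q.
From I via ε: add L.
From Q via ε: add J, K.
From J via ε: add B.
ε-closure = {B, D, I, J, K, L, O, Q}, which has 8 states.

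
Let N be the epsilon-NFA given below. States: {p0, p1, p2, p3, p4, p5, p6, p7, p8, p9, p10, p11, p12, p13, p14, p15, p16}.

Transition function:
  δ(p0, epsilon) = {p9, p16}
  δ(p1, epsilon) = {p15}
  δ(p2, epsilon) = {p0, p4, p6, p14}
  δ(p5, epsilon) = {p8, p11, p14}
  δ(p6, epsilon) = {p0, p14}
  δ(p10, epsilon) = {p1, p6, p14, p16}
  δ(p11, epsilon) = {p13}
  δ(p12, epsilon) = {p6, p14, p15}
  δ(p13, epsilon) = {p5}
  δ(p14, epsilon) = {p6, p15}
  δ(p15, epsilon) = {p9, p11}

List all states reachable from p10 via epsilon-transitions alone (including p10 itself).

Start with {p10}.
From p10 via epsilon: add p1, p6, p14, p16.
From p1 via epsilon: add p15.
From p6 via epsilon: add p0.
From p0 via epsilon: add p9.
From p15 via epsilon: add p11.
From p11 via epsilon: add p13.
From p13 via epsilon: add p5.
From p5 via epsilon: add p8.
No new states can be added; the closed set is {p0, p1, p5, p6, p8, p9, p10, p11, p13, p14, p15, p16}.

{p0, p1, p5, p6, p8, p9, p10, p11, p13, p14, p15, p16}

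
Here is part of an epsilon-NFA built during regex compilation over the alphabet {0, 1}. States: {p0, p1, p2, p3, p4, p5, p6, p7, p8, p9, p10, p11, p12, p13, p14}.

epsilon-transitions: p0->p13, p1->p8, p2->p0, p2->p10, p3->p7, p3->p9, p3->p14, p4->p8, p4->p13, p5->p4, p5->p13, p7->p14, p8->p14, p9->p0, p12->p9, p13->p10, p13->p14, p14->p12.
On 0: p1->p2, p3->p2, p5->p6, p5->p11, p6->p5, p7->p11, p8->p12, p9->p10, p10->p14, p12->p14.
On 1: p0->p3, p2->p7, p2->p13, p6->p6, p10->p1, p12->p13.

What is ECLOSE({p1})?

{p0, p1, p8, p9, p10, p12, p13, p14}

Start with {p1}.
From p1 via epsilon: add p8.
From p8 via epsilon: add p14.
From p14 via epsilon: add p12.
From p12 via epsilon: add p9.
From p9 via epsilon: add p0.
From p0 via epsilon: add p13.
From p13 via epsilon: add p10.
No new states can be added; the closed set is {p0, p1, p8, p9, p10, p12, p13, p14}.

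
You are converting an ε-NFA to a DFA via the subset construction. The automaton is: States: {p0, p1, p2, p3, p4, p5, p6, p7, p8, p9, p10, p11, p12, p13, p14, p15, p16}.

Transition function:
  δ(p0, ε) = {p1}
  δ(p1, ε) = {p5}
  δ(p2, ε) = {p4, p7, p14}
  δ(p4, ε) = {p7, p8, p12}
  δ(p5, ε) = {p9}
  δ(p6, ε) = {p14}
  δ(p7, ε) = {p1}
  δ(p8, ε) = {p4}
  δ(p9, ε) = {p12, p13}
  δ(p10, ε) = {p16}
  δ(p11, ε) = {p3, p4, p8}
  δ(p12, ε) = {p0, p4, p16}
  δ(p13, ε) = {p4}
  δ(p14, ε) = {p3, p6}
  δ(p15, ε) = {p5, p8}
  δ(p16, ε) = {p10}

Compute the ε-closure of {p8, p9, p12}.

{p0, p1, p4, p5, p7, p8, p9, p10, p12, p13, p16}

Start with {p8, p9, p12}.
From p8 via ε: add p4.
From p9 via ε: add p13.
From p12 via ε: add p0, p16.
From p0 via ε: add p1.
From p4 via ε: add p7.
From p16 via ε: add p10.
From p1 via ε: add p5.
No new states can be added; the closed set is {p0, p1, p4, p5, p7, p8, p9, p10, p12, p13, p16}.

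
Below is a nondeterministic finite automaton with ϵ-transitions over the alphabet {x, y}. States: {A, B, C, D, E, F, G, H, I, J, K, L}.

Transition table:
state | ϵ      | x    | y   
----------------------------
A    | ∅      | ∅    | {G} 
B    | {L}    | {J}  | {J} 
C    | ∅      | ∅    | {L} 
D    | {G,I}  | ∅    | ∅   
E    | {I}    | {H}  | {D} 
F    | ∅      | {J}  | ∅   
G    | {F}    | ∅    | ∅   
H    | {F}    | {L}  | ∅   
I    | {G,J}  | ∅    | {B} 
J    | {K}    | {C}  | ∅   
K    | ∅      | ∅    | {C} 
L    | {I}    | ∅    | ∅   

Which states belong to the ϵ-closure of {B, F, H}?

Start with {B, F, H}.
From B via ϵ: add L.
From L via ϵ: add I.
From I via ϵ: add G, J.
From J via ϵ: add K.
No new states can be added; the closed set is {B, F, G, H, I, J, K, L}.

{B, F, G, H, I, J, K, L}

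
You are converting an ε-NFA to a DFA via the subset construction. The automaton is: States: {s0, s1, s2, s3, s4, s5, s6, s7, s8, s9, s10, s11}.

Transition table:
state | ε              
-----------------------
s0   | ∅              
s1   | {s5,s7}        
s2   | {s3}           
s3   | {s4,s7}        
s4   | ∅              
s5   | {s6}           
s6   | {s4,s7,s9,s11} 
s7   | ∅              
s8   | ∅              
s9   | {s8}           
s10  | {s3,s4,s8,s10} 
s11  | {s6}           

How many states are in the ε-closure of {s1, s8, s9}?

8

Start with {s1, s8, s9}.
From s1 via ε: add s5, s7.
From s5 via ε: add s6.
From s6 via ε: add s4, s11.
ε-closure = {s1, s4, s5, s6, s7, s8, s9, s11}, which has 8 states.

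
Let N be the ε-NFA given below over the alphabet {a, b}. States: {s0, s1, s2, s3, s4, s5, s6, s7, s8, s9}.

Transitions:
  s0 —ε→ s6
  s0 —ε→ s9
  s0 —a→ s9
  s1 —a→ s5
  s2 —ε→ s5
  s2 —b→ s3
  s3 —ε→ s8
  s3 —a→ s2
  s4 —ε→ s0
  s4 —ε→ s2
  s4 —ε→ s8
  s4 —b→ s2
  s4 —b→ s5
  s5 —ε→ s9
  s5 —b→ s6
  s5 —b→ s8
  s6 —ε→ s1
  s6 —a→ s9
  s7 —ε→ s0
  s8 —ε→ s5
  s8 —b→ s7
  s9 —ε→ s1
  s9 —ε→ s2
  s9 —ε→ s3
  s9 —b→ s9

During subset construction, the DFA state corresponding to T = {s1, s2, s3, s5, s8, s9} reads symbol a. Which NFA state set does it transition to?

s1 on a → {s5}.
s3 on a → {s2}.
No a-transition from s2, s5, s8, s9.
Union after reading a: {s2, s5}.
Now take the ε-closure:
From s5 via ε: add s9.
From s9 via ε: add s1, s3.
From s3 via ε: add s8.
No new states can be added; the closed set is {s1, s2, s3, s5, s8, s9}.

{s1, s2, s3, s5, s8, s9}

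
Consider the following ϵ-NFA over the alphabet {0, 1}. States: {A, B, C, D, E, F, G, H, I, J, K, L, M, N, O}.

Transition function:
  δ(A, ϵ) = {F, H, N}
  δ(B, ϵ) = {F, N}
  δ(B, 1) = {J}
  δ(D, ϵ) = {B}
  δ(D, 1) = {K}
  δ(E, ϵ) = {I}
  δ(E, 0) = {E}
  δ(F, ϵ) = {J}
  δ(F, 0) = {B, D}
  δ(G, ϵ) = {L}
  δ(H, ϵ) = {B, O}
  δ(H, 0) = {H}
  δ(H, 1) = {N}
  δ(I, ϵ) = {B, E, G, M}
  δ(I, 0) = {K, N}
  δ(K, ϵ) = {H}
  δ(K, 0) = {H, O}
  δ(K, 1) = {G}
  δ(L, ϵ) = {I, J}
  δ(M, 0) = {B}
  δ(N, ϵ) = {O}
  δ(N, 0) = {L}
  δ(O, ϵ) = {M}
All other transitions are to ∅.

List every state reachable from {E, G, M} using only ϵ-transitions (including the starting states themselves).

Start with {E, G, M}.
From E via ϵ: add I.
From G via ϵ: add L.
From I via ϵ: add B.
From L via ϵ: add J.
From B via ϵ: add F, N.
From N via ϵ: add O.
No new states can be added; the closed set is {B, E, F, G, I, J, L, M, N, O}.

{B, E, F, G, I, J, L, M, N, O}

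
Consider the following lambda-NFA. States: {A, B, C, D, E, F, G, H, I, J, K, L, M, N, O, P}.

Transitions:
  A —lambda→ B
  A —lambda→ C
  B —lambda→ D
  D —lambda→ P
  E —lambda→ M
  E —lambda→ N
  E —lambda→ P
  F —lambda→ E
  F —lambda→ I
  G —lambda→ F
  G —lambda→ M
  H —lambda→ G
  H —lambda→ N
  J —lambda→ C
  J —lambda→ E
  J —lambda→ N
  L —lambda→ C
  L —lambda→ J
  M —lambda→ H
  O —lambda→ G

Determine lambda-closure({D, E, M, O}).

Start with {D, E, M, O}.
From D via lambda: add P.
From E via lambda: add N.
From M via lambda: add H.
From O via lambda: add G.
From G via lambda: add F.
From F via lambda: add I.
No new states can be added; the closed set is {D, E, F, G, H, I, M, N, O, P}.

{D, E, F, G, H, I, M, N, O, P}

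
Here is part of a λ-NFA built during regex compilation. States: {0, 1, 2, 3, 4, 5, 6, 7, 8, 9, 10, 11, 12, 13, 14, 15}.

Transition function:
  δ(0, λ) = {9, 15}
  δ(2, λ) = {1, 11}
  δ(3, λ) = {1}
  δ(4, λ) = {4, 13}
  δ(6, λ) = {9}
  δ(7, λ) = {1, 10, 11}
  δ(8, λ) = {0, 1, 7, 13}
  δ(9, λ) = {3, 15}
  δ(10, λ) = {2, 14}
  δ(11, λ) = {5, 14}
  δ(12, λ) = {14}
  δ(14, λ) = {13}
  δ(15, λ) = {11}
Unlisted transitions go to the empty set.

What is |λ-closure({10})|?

7

Start with {10}.
From 10 via λ: add 2, 14.
From 2 via λ: add 1, 11.
From 14 via λ: add 13.
From 11 via λ: add 5.
λ-closure = {1, 2, 5, 10, 11, 13, 14}, which has 7 states.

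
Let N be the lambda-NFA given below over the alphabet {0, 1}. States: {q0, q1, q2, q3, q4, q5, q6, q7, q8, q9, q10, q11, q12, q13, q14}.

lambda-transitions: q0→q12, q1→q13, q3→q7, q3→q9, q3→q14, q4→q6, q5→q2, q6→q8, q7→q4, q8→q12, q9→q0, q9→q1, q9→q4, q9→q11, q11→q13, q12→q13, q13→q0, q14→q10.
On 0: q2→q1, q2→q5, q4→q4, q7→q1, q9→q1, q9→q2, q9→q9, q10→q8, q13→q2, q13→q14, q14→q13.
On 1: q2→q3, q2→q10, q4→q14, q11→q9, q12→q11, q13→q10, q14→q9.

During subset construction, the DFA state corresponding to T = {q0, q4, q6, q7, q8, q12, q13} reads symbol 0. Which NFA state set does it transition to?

{q0, q1, q2, q4, q6, q8, q10, q12, q13, q14}

q4 on 0 → {q4}.
q7 on 0 → {q1}.
q13 on 0 → {q2, q14}.
No 0-transition from q0, q6, q8, q12.
Union after reading 0: {q1, q2, q4, q14}.
Now take the lambda-closure:
From q1 via lambda: add q13.
From q4 via lambda: add q6.
From q14 via lambda: add q10.
From q6 via lambda: add q8.
From q13 via lambda: add q0.
From q0 via lambda: add q12.
No new states can be added; the closed set is {q0, q1, q2, q4, q6, q8, q10, q12, q13, q14}.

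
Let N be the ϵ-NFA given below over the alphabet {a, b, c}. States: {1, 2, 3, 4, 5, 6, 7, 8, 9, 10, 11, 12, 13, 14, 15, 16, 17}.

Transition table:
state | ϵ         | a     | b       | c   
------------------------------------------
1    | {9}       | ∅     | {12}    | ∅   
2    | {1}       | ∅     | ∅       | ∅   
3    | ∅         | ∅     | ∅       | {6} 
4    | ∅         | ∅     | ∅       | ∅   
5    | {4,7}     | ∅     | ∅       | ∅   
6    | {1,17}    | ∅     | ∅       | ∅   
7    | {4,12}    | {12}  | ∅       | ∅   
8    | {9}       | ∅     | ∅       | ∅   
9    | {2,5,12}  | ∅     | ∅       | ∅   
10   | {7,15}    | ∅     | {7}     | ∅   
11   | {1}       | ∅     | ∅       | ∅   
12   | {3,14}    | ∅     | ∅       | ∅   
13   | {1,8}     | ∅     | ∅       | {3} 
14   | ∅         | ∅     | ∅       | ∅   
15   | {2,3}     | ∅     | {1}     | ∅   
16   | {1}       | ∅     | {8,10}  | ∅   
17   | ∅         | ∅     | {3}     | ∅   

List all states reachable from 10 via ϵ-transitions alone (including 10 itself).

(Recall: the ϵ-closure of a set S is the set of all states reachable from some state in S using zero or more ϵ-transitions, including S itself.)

{1, 2, 3, 4, 5, 7, 9, 10, 12, 14, 15}

Start with {10}.
From 10 via ϵ: add 7, 15.
From 7 via ϵ: add 4, 12.
From 15 via ϵ: add 2, 3.
From 2 via ϵ: add 1.
From 12 via ϵ: add 14.
From 1 via ϵ: add 9.
From 9 via ϵ: add 5.
No new states can be added; the closed set is {1, 2, 3, 4, 5, 7, 9, 10, 12, 14, 15}.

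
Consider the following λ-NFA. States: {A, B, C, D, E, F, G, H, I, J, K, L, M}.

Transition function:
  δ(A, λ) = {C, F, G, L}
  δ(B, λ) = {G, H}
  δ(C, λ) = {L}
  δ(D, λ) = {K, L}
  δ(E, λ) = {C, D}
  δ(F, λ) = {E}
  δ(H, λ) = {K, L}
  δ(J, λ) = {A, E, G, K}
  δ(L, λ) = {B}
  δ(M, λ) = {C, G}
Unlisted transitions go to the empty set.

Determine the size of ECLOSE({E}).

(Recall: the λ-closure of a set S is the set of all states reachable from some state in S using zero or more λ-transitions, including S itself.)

8

Start with {E}.
From E via λ: add C, D.
From C via λ: add L.
From D via λ: add K.
From L via λ: add B.
From B via λ: add G, H.
λ-closure = {B, C, D, E, G, H, K, L}, which has 8 states.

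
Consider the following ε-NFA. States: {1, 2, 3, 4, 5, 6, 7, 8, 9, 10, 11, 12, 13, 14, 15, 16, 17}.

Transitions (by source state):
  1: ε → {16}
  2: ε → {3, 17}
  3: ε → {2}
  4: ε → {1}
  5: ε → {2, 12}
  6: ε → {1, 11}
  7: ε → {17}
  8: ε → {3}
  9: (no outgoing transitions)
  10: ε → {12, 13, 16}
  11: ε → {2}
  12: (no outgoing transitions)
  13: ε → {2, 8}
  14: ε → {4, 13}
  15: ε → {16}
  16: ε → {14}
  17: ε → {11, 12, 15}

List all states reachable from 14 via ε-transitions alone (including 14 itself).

{1, 2, 3, 4, 8, 11, 12, 13, 14, 15, 16, 17}

Start with {14}.
From 14 via ε: add 4, 13.
From 4 via ε: add 1.
From 13 via ε: add 2, 8.
From 1 via ε: add 16.
From 2 via ε: add 3, 17.
From 17 via ε: add 11, 12, 15.
No new states can be added; the closed set is {1, 2, 3, 4, 8, 11, 12, 13, 14, 15, 16, 17}.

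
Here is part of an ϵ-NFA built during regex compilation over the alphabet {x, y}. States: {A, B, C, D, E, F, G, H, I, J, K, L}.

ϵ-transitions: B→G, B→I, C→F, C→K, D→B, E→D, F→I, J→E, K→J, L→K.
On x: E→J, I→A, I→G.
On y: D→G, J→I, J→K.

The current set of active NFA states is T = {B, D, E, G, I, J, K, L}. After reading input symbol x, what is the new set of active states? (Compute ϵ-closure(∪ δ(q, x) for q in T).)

E on x → {J}.
I on x → {A, G}.
No x-transition from B, D, G, J, K, L.
Union after reading x: {A, G, J}.
Now take the ϵ-closure:
From J via ϵ: add E.
From E via ϵ: add D.
From D via ϵ: add B.
From B via ϵ: add I.
No new states can be added; the closed set is {A, B, D, E, G, I, J}.

{A, B, D, E, G, I, J}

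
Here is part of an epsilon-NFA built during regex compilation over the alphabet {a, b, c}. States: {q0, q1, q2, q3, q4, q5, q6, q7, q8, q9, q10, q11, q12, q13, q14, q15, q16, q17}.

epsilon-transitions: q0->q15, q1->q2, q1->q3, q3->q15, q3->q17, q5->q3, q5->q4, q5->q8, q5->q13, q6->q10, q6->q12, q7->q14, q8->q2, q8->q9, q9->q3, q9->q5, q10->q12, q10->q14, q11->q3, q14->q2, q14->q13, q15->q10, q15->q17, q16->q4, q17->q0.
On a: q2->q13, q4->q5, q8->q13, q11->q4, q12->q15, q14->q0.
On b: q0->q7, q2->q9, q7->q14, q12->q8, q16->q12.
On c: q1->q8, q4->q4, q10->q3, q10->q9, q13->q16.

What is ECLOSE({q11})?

{q0, q2, q3, q10, q11, q12, q13, q14, q15, q17}

Start with {q11}.
From q11 via epsilon: add q3.
From q3 via epsilon: add q15, q17.
From q15 via epsilon: add q10.
From q17 via epsilon: add q0.
From q10 via epsilon: add q12, q14.
From q14 via epsilon: add q2, q13.
No new states can be added; the closed set is {q0, q2, q3, q10, q11, q12, q13, q14, q15, q17}.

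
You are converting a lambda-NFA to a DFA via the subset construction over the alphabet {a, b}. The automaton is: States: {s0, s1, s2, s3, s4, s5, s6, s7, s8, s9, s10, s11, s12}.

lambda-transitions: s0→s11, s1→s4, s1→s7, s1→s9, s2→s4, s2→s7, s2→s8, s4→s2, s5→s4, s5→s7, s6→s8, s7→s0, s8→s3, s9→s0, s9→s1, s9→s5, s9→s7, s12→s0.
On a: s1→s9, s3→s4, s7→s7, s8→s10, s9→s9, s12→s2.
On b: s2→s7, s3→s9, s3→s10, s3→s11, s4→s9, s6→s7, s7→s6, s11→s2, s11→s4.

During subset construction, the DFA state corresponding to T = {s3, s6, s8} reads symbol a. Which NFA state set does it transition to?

{s0, s2, s3, s4, s7, s8, s10, s11}

s3 on a → {s4}.
s8 on a → {s10}.
No a-transition from s6.
Union after reading a: {s4, s10}.
Now take the lambda-closure:
From s4 via lambda: add s2.
From s2 via lambda: add s7, s8.
From s7 via lambda: add s0.
From s8 via lambda: add s3.
From s0 via lambda: add s11.
No new states can be added; the closed set is {s0, s2, s3, s4, s7, s8, s10, s11}.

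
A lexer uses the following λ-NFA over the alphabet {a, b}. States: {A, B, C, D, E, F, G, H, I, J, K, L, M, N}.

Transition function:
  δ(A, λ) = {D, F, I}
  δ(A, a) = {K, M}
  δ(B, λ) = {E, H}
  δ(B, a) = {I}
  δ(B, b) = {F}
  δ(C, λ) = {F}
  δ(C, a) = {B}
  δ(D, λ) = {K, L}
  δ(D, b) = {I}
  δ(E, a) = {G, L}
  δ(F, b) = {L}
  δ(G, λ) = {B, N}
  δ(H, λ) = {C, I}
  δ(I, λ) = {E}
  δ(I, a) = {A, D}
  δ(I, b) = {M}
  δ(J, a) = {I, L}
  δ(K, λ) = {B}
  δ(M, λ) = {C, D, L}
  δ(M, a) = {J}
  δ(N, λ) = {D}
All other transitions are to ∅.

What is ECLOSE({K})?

{B, C, E, F, H, I, K}

Start with {K}.
From K via λ: add B.
From B via λ: add E, H.
From H via λ: add C, I.
From C via λ: add F.
No new states can be added; the closed set is {B, C, E, F, H, I, K}.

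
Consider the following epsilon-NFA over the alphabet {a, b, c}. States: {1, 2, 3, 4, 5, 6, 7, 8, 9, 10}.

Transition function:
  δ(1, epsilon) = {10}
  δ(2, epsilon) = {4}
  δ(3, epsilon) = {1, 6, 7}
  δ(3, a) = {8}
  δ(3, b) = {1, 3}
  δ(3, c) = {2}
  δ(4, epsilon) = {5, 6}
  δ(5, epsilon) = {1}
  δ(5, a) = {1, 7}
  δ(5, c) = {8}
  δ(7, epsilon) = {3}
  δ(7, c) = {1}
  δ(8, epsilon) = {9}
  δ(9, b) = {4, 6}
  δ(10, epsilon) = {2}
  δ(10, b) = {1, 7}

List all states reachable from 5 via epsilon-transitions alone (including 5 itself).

{1, 2, 4, 5, 6, 10}

Start with {5}.
From 5 via epsilon: add 1.
From 1 via epsilon: add 10.
From 10 via epsilon: add 2.
From 2 via epsilon: add 4.
From 4 via epsilon: add 6.
No new states can be added; the closed set is {1, 2, 4, 5, 6, 10}.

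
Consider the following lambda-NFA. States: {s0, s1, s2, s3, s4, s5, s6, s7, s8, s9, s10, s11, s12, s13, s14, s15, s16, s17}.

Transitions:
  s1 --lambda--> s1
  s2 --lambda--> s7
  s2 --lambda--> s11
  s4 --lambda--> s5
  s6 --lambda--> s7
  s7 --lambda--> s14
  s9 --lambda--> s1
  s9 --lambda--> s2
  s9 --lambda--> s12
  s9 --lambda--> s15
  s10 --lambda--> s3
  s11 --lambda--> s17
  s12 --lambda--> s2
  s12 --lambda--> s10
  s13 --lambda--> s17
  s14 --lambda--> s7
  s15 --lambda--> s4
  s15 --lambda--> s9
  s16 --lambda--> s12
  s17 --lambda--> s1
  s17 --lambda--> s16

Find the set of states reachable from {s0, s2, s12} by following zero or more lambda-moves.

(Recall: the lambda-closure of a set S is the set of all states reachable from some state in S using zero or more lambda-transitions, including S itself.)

{s0, s1, s2, s3, s7, s10, s11, s12, s14, s16, s17}

Start with {s0, s2, s12}.
From s2 via lambda: add s7, s11.
From s12 via lambda: add s10.
From s7 via lambda: add s14.
From s10 via lambda: add s3.
From s11 via lambda: add s17.
From s17 via lambda: add s1, s16.
No new states can be added; the closed set is {s0, s1, s2, s3, s7, s10, s11, s12, s14, s16, s17}.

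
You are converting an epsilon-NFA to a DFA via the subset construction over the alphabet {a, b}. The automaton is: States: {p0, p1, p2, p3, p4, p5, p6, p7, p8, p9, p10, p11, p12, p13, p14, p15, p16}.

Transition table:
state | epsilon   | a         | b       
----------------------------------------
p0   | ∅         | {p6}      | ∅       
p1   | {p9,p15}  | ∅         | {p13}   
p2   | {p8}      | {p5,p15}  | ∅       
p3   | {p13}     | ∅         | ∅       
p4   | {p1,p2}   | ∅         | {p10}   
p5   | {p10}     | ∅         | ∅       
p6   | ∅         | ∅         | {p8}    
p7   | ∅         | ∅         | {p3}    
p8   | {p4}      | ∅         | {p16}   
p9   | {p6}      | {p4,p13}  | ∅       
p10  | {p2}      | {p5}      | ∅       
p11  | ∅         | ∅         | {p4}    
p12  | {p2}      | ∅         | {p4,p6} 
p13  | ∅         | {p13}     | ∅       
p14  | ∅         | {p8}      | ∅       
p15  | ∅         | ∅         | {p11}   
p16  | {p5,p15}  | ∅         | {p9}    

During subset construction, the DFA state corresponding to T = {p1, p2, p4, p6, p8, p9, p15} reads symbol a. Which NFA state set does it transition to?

{p1, p2, p4, p5, p6, p8, p9, p10, p13, p15}

p2 on a → {p5, p15}.
p9 on a → {p4, p13}.
No a-transition from p1, p4, p6, p8, p15.
Union after reading a: {p4, p5, p13, p15}.
Now take the epsilon-closure:
From p4 via epsilon: add p1, p2.
From p5 via epsilon: add p10.
From p1 via epsilon: add p9.
From p2 via epsilon: add p8.
From p9 via epsilon: add p6.
No new states can be added; the closed set is {p1, p2, p4, p5, p6, p8, p9, p10, p13, p15}.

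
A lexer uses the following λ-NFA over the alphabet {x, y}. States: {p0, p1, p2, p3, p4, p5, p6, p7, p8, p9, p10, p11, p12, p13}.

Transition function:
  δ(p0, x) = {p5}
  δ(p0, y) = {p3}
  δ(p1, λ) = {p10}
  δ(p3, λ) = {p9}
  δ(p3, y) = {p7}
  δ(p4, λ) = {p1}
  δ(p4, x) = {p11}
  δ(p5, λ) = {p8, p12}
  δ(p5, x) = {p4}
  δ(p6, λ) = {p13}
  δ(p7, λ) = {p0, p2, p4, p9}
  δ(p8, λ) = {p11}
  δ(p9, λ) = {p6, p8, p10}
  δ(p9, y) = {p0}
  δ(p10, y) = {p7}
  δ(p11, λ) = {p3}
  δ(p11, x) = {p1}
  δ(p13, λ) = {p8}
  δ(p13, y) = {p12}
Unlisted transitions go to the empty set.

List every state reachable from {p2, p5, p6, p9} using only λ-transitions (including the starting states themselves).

{p2, p3, p5, p6, p8, p9, p10, p11, p12, p13}

Start with {p2, p5, p6, p9}.
From p5 via λ: add p8, p12.
From p6 via λ: add p13.
From p9 via λ: add p10.
From p8 via λ: add p11.
From p11 via λ: add p3.
No new states can be added; the closed set is {p2, p3, p5, p6, p8, p9, p10, p11, p12, p13}.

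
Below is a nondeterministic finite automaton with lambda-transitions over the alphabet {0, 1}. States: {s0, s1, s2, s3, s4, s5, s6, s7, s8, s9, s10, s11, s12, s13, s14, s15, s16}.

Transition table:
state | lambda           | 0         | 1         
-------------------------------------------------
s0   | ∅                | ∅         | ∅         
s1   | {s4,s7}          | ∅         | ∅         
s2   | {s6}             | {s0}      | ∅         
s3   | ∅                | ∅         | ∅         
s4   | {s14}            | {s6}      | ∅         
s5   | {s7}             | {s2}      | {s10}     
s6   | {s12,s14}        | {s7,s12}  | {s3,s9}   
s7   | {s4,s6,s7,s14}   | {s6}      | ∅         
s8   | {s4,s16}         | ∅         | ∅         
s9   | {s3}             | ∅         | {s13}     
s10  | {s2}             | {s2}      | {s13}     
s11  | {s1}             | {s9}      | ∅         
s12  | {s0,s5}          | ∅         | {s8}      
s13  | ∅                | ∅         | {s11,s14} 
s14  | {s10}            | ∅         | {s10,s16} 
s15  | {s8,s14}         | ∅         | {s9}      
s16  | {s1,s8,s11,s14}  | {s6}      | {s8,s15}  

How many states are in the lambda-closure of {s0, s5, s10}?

Start with {s0, s5, s10}.
From s5 via lambda: add s7.
From s10 via lambda: add s2.
From s2 via lambda: add s6.
From s7 via lambda: add s4, s14.
From s6 via lambda: add s12.
lambda-closure = {s0, s2, s4, s5, s6, s7, s10, s12, s14}, which has 9 states.

9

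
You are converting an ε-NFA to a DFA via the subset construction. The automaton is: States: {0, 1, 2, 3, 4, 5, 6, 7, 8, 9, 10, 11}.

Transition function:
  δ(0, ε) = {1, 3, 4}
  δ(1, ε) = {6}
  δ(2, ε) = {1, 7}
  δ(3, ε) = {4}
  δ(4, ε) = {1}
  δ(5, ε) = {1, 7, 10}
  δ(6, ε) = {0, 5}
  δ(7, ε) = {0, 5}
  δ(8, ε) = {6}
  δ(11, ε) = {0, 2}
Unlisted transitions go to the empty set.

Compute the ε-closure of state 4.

Start with {4}.
From 4 via ε: add 1.
From 1 via ε: add 6.
From 6 via ε: add 0, 5.
From 0 via ε: add 3.
From 5 via ε: add 7, 10.
No new states can be added; the closed set is {0, 1, 3, 4, 5, 6, 7, 10}.

{0, 1, 3, 4, 5, 6, 7, 10}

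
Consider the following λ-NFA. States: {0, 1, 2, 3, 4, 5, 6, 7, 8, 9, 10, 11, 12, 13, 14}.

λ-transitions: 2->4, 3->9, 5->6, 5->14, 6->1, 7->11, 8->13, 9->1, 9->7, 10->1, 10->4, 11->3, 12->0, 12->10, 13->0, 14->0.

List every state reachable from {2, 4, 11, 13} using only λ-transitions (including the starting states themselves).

Start with {2, 4, 11, 13}.
From 11 via λ: add 3.
From 13 via λ: add 0.
From 3 via λ: add 9.
From 9 via λ: add 1, 7.
No new states can be added; the closed set is {0, 1, 2, 3, 4, 7, 9, 11, 13}.

{0, 1, 2, 3, 4, 7, 9, 11, 13}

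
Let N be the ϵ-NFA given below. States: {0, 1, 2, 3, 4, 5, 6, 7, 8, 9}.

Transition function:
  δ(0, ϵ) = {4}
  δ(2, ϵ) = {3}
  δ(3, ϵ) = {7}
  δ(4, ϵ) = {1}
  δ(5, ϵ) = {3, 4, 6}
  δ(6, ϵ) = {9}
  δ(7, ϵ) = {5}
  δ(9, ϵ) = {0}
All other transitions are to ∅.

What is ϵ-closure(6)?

{0, 1, 4, 6, 9}

Start with {6}.
From 6 via ϵ: add 9.
From 9 via ϵ: add 0.
From 0 via ϵ: add 4.
From 4 via ϵ: add 1.
No new states can be added; the closed set is {0, 1, 4, 6, 9}.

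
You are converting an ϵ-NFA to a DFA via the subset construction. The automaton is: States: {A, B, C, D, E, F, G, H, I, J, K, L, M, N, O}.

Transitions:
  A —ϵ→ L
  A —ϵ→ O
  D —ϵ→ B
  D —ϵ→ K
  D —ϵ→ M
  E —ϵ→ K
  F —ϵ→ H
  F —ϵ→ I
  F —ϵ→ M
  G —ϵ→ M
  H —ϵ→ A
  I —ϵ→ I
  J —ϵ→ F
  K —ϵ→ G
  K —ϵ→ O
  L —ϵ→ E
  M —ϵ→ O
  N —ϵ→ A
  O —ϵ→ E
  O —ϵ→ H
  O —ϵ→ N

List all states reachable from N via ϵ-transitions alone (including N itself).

Start with {N}.
From N via ϵ: add A.
From A via ϵ: add L, O.
From L via ϵ: add E.
From O via ϵ: add H.
From E via ϵ: add K.
From K via ϵ: add G.
From G via ϵ: add M.
No new states can be added; the closed set is {A, E, G, H, K, L, M, N, O}.

{A, E, G, H, K, L, M, N, O}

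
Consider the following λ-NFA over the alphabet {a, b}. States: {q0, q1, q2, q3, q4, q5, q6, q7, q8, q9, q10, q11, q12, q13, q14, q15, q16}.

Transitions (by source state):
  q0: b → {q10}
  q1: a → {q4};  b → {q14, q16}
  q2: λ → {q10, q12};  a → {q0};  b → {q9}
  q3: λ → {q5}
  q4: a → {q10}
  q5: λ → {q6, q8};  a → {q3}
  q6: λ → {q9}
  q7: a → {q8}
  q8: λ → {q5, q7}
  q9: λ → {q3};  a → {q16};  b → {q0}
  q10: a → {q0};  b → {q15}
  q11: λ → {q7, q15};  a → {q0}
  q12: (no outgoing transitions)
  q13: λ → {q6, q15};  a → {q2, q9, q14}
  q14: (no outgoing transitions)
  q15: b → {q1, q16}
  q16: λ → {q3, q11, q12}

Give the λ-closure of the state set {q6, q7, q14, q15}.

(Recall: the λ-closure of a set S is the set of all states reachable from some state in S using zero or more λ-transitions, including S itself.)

{q3, q5, q6, q7, q8, q9, q14, q15}

Start with {q6, q7, q14, q15}.
From q6 via λ: add q9.
From q9 via λ: add q3.
From q3 via λ: add q5.
From q5 via λ: add q8.
No new states can be added; the closed set is {q3, q5, q6, q7, q8, q9, q14, q15}.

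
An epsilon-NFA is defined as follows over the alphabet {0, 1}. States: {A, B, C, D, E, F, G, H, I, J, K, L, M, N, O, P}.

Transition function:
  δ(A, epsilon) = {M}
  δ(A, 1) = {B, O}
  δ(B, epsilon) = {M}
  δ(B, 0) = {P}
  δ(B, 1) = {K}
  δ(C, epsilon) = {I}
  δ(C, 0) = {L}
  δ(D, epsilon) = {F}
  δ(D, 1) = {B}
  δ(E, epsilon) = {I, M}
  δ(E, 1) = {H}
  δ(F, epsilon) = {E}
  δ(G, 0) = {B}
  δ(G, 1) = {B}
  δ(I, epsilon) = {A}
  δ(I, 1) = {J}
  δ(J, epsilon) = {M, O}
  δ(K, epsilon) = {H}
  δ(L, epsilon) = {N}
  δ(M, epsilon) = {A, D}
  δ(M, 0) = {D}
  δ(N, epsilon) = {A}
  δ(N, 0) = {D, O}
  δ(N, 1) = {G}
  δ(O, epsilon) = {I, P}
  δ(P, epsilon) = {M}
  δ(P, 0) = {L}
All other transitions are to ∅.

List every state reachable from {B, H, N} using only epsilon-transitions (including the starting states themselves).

{A, B, D, E, F, H, I, M, N}

Start with {B, H, N}.
From B via epsilon: add M.
From N via epsilon: add A.
From M via epsilon: add D.
From D via epsilon: add F.
From F via epsilon: add E.
From E via epsilon: add I.
No new states can be added; the closed set is {A, B, D, E, F, H, I, M, N}.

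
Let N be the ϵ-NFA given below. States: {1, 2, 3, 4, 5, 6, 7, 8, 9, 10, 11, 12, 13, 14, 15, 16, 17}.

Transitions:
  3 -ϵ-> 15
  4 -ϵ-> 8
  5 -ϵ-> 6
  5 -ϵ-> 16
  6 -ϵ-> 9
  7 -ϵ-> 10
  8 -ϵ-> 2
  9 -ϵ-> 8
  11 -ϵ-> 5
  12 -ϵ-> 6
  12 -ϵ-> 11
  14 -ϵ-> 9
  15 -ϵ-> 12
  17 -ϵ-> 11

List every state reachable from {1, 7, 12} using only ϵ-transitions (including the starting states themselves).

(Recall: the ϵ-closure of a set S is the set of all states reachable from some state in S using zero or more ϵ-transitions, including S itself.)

{1, 2, 5, 6, 7, 8, 9, 10, 11, 12, 16}

Start with {1, 7, 12}.
From 7 via ϵ: add 10.
From 12 via ϵ: add 6, 11.
From 6 via ϵ: add 9.
From 11 via ϵ: add 5.
From 5 via ϵ: add 16.
From 9 via ϵ: add 8.
From 8 via ϵ: add 2.
No new states can be added; the closed set is {1, 2, 5, 6, 7, 8, 9, 10, 11, 12, 16}.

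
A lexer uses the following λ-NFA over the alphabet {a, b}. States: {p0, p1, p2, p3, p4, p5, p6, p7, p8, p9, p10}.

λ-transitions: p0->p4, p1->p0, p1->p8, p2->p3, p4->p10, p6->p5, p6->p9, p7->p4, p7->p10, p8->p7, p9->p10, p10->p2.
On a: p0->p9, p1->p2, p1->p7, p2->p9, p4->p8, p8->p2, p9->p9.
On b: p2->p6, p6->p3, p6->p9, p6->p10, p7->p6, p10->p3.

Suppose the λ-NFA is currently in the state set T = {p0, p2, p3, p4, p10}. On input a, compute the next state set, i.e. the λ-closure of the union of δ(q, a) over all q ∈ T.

{p2, p3, p4, p7, p8, p9, p10}

p0 on a → {p9}.
p2 on a → {p9}.
p4 on a → {p8}.
No a-transition from p3, p10.
Union after reading a: {p8, p9}.
Now take the λ-closure:
From p8 via λ: add p7.
From p9 via λ: add p10.
From p7 via λ: add p4.
From p10 via λ: add p2.
From p2 via λ: add p3.
No new states can be added; the closed set is {p2, p3, p4, p7, p8, p9, p10}.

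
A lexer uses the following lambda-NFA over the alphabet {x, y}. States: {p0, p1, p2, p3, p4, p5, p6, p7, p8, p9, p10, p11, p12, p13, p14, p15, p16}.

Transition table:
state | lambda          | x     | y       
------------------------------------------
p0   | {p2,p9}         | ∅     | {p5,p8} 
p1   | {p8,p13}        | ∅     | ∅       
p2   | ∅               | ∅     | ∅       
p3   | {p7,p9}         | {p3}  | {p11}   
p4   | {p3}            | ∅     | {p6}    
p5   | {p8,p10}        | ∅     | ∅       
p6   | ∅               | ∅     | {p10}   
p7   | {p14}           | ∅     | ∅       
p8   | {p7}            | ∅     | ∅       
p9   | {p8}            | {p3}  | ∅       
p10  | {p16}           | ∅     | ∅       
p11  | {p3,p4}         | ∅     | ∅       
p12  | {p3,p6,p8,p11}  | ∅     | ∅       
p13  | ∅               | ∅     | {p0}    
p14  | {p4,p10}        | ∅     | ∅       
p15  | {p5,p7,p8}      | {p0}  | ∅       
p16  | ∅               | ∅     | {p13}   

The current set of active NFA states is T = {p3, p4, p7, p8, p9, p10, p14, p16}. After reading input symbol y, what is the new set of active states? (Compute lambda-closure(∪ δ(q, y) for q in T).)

{p3, p4, p6, p7, p8, p9, p10, p11, p13, p14, p16}

p3 on y → {p11}.
p4 on y → {p6}.
p16 on y → {p13}.
No y-transition from p7, p8, p9, p10, p14.
Union after reading y: {p6, p11, p13}.
Now take the lambda-closure:
From p11 via lambda: add p3, p4.
From p3 via lambda: add p7, p9.
From p7 via lambda: add p14.
From p9 via lambda: add p8.
From p14 via lambda: add p10.
From p10 via lambda: add p16.
No new states can be added; the closed set is {p3, p4, p6, p7, p8, p9, p10, p11, p13, p14, p16}.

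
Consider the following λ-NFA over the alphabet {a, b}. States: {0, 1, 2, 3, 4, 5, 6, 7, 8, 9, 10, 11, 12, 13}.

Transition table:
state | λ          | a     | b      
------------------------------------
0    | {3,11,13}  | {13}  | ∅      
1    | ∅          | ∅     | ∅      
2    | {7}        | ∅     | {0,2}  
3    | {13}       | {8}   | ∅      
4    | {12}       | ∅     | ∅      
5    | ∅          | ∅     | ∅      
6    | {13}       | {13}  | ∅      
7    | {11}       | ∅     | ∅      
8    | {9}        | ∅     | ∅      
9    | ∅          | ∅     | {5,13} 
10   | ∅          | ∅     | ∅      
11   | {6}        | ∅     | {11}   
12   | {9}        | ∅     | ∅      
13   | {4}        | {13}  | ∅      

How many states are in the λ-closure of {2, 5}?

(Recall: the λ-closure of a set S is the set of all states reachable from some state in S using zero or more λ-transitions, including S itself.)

9

Start with {2, 5}.
From 2 via λ: add 7.
From 7 via λ: add 11.
From 11 via λ: add 6.
From 6 via λ: add 13.
From 13 via λ: add 4.
From 4 via λ: add 12.
From 12 via λ: add 9.
λ-closure = {2, 4, 5, 6, 7, 9, 11, 12, 13}, which has 9 states.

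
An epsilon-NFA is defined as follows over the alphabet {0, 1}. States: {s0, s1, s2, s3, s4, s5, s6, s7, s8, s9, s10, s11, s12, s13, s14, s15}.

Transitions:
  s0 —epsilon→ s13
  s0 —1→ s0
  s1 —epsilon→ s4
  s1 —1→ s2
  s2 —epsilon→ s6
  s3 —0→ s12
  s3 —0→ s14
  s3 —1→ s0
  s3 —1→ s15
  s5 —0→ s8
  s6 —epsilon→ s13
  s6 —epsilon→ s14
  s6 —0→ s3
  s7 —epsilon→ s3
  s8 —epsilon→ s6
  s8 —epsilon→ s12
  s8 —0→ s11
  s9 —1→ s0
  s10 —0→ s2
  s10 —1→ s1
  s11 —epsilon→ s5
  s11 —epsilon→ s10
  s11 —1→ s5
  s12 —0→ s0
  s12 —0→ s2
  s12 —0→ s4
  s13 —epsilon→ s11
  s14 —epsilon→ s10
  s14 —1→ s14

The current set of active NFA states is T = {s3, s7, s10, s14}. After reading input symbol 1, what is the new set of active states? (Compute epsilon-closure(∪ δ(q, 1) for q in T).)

s3 on 1 → {s0, s15}.
s10 on 1 → {s1}.
s14 on 1 → {s14}.
No 1-transition from s7.
Union after reading 1: {s0, s1, s14, s15}.
Now take the epsilon-closure:
From s0 via epsilon: add s13.
From s1 via epsilon: add s4.
From s14 via epsilon: add s10.
From s13 via epsilon: add s11.
From s11 via epsilon: add s5.
No new states can be added; the closed set is {s0, s1, s4, s5, s10, s11, s13, s14, s15}.

{s0, s1, s4, s5, s10, s11, s13, s14, s15}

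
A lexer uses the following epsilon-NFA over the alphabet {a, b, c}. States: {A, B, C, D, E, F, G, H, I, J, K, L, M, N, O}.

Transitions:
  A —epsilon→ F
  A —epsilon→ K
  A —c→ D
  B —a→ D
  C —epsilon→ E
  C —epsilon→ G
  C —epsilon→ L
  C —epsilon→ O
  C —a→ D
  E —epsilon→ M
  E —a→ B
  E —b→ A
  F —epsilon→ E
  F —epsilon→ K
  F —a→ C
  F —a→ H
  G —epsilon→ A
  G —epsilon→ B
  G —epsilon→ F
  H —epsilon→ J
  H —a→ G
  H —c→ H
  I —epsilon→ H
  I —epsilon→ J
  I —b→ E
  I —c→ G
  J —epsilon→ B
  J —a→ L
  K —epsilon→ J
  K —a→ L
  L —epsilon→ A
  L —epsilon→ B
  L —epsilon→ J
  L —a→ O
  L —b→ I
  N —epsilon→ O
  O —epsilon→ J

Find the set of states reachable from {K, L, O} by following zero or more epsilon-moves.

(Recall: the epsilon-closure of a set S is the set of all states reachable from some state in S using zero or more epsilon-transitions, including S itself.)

{A, B, E, F, J, K, L, M, O}

Start with {K, L, O}.
From K via epsilon: add J.
From L via epsilon: add A, B.
From A via epsilon: add F.
From F via epsilon: add E.
From E via epsilon: add M.
No new states can be added; the closed set is {A, B, E, F, J, K, L, M, O}.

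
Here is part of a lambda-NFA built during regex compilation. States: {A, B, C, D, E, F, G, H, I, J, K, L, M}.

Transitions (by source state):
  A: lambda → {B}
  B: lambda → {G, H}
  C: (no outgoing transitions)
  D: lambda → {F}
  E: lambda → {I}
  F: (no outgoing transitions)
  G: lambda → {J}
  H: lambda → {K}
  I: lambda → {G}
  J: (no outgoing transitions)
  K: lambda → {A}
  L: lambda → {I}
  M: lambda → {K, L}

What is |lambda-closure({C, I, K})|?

8

Start with {C, I, K}.
From I via lambda: add G.
From K via lambda: add A.
From A via lambda: add B.
From G via lambda: add J.
From B via lambda: add H.
lambda-closure = {A, B, C, G, H, I, J, K}, which has 8 states.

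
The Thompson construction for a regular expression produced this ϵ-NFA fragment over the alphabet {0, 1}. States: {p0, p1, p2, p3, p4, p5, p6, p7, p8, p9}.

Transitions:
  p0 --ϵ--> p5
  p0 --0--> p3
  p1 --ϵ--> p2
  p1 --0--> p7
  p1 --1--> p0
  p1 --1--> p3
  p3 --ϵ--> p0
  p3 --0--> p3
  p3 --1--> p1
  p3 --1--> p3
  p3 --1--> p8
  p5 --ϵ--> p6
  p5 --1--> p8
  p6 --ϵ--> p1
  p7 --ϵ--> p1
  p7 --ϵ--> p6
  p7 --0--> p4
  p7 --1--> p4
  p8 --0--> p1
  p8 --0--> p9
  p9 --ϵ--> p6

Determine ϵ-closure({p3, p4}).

{p0, p1, p2, p3, p4, p5, p6}

Start with {p3, p4}.
From p3 via ϵ: add p0.
From p0 via ϵ: add p5.
From p5 via ϵ: add p6.
From p6 via ϵ: add p1.
From p1 via ϵ: add p2.
No new states can be added; the closed set is {p0, p1, p2, p3, p4, p5, p6}.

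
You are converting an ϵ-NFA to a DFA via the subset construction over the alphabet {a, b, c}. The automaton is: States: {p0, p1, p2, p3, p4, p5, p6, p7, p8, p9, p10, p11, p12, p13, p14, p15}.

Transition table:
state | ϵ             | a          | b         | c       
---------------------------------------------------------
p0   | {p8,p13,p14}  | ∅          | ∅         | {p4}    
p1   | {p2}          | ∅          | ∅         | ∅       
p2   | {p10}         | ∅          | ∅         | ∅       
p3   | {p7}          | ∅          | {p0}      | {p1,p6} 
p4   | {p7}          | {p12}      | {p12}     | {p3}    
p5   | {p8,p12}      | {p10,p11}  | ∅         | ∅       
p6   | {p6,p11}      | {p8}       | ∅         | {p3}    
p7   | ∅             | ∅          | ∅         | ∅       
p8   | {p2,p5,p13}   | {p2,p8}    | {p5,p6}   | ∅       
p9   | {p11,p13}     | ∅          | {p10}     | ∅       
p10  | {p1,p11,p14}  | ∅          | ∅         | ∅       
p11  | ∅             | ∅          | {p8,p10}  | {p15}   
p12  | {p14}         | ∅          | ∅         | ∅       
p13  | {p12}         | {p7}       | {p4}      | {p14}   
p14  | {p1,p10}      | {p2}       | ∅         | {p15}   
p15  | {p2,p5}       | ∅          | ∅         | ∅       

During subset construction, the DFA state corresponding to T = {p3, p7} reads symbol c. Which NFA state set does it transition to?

{p1, p2, p6, p10, p11, p14}

p3 on c → {p1, p6}.
No c-transition from p7.
Union after reading c: {p1, p6}.
Now take the ϵ-closure:
From p1 via ϵ: add p2.
From p6 via ϵ: add p11.
From p2 via ϵ: add p10.
From p10 via ϵ: add p14.
No new states can be added; the closed set is {p1, p2, p6, p10, p11, p14}.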